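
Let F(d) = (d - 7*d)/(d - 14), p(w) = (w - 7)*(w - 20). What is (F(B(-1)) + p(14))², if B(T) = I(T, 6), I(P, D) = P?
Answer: 44944/25 ≈ 1797.8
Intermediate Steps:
B(T) = T
p(w) = (-20 + w)*(-7 + w) (p(w) = (-7 + w)*(-20 + w) = (-20 + w)*(-7 + w))
F(d) = -6*d/(-14 + d) (F(d) = (-6*d)/(-14 + d) = -6*d/(-14 + d))
(F(B(-1)) + p(14))² = (-6*(-1)/(-14 - 1) + (140 + 14² - 27*14))² = (-6*(-1)/(-15) + (140 + 196 - 378))² = (-6*(-1)*(-1/15) - 42)² = (-⅖ - 42)² = (-212/5)² = 44944/25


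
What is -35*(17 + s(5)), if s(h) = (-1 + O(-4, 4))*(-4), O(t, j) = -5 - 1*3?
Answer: -1855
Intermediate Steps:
O(t, j) = -8 (O(t, j) = -5 - 3 = -8)
s(h) = 36 (s(h) = (-1 - 8)*(-4) = -9*(-4) = 36)
-35*(17 + s(5)) = -35*(17 + 36) = -35*53 = -1855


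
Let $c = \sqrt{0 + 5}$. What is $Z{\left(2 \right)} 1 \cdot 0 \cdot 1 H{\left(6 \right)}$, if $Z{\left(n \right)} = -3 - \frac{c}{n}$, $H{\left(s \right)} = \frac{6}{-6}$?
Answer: $0$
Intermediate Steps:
$c = \sqrt{5} \approx 2.2361$
$H{\left(s \right)} = -1$ ($H{\left(s \right)} = 6 \left(- \frac{1}{6}\right) = -1$)
$Z{\left(n \right)} = -3 - \frac{\sqrt{5}}{n}$
$Z{\left(2 \right)} 1 \cdot 0 \cdot 1 H{\left(6 \right)} = \left(-3 - \frac{\sqrt{5}}{2}\right) 1 \cdot 0 \cdot 1 \left(-1\right) = \left(-3 - \sqrt{5} \cdot \frac{1}{2}\right) 0 \cdot 1 \left(-1\right) = \left(-3 - \frac{\sqrt{5}}{2}\right) 0 \left(-1\right) = 0 \left(-1\right) = 0$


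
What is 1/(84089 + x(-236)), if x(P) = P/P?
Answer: 1/84090 ≈ 1.1892e-5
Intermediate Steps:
x(P) = 1
1/(84089 + x(-236)) = 1/(84089 + 1) = 1/84090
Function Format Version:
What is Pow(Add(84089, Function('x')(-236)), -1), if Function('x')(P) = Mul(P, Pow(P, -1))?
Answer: Rational(1, 84090) ≈ 1.1892e-5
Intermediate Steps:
Function('x')(P) = 1
Pow(Add(84089, Function('x')(-236)), -1) = Pow(Add(84089, 1), -1) = Pow(84090, -1) = Rational(1, 84090)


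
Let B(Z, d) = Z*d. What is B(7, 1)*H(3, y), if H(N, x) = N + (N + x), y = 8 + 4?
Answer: 126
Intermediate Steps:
y = 12
H(N, x) = x + 2*N
B(7, 1)*H(3, y) = (7*1)*(12 + 2*3) = 7*(12 + 6) = 7*18 = 126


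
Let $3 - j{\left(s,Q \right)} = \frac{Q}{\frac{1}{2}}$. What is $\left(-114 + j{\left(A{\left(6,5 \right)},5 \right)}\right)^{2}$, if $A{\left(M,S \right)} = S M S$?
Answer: $14641$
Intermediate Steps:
$A{\left(M,S \right)} = M S^{2}$
$j{\left(s,Q \right)} = 3 - 2 Q$ ($j{\left(s,Q \right)} = 3 - \frac{Q}{\frac{1}{2}} = 3 - Q \frac{1}{\frac{1}{2}} = 3 - Q 2 = 3 - 2 Q$)
$\left(-114 + j{\left(A{\left(6,5 \right)},5 \right)}\right)^{2} = \left(-114 + \left(3 - 10\right)\right)^{2} = \left(-114 - 7\right)^{2} = \left(-121\right)^{2} = 14641$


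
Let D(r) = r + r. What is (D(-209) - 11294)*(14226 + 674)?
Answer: -174508800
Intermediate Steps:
D(r) = 2*r
(D(-209) - 11294)*(14226 + 674) = (2*(-209) - 11294)*(14226 + 674) = (-418 - 11294)*14900 = -11712*14900 = -174508800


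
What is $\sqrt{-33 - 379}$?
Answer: $2 i \sqrt{103} \approx 20.298 i$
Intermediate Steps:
$\sqrt{-33 - 379} = \sqrt{-412} = 2 i \sqrt{103}$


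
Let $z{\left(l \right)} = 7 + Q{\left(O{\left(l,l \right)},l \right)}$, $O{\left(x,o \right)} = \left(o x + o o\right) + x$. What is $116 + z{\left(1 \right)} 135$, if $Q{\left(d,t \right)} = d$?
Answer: $1466$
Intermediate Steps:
$O{\left(x,o \right)} = x + o^{2} + o x$ ($O{\left(x,o \right)} = \left(o x + o^{2}\right) + x = \left(o^{2} + o x\right) + x = x + o^{2} + o x$)
$z{\left(l \right)} = 7 + l + 2 l^{2}$ ($z{\left(l \right)} = 7 + \left(l + l^{2} + l l\right) = 7 + \left(l + l^{2} + l^{2}\right) = 7 + \left(l + 2 l^{2}\right) = 7 + l + 2 l^{2}$)
$116 + z{\left(1 \right)} 135 = 116 + \left(7 + 1 + 2 \cdot 1^{2}\right) 135 = 116 + \left(7 + 1 + 2 \cdot 1\right) 135 = 116 + \left(7 + 1 + 2\right) 135 = 116 + 10 \cdot 135 = 116 + 1350 = 1466$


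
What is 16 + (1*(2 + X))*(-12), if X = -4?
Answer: 40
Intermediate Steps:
16 + (1*(2 + X))*(-12) = 16 + (1*(2 - 4))*(-12) = 16 + (1*(-2))*(-12) = 16 - 2*(-12) = 16 + 24 = 40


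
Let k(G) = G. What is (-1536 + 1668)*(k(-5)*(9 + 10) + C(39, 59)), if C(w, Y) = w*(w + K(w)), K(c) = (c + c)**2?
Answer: 31508664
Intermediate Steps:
K(c) = 4*c**2 (K(c) = (2*c)**2 = 4*c**2)
C(w, Y) = w*(w + 4*w**2)
(-1536 + 1668)*(k(-5)*(9 + 10) + C(39, 59)) = (-1536 + 1668)*(-5*(9 + 10) + 39**2*(1 + 4*39)) = 132*(-5*19 + 1521*(1 + 156)) = 132*(-95 + 1521*157) = 132*(-95 + 238797) = 132*238702 = 31508664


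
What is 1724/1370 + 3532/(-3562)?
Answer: 2376/8905 ≈ 0.26682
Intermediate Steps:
1724/1370 + 3532/(-3562) = 1724*(1/1370) + 3532*(-1/3562) = 862/685 - 1766/1781 = 2376/8905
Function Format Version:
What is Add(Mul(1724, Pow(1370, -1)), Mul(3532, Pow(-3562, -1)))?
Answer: Rational(2376, 8905) ≈ 0.26682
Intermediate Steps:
Add(Mul(1724, Pow(1370, -1)), Mul(3532, Pow(-3562, -1))) = Add(Mul(1724, Rational(1, 1370)), Mul(3532, Rational(-1, 3562))) = Add(Rational(862, 685), Rational(-1766, 1781)) = Rational(2376, 8905)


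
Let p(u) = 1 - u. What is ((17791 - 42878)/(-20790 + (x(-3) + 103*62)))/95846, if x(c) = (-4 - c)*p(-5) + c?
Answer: 25087/1381428398 ≈ 1.8160e-5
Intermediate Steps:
x(c) = -24 - 5*c (x(c) = (-4 - c)*(1 - 1*(-5)) + c = (-4 - c)*(1 + 5) + c = (-4 - c)*6 + c = (-24 - 6*c) + c = -24 - 5*c)
((17791 - 42878)/(-20790 + (x(-3) + 103*62)))/95846 = ((17791 - 42878)/(-20790 + ((-24 - 5*(-3)) + 103*62)))/95846 = -25087/(-20790 + ((-24 + 15) + 6386))*(1/95846) = -25087/(-20790 + (-9 + 6386))*(1/95846) = -25087/(-20790 + 6377)*(1/95846) = -25087/(-14413)*(1/95846) = -25087*(-1/14413)*(1/95846) = (25087/14413)*(1/95846) = 25087/1381428398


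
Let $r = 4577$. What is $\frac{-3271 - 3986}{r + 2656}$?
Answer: $- \frac{2419}{2411} \approx -1.0033$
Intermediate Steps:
$\frac{-3271 - 3986}{r + 2656} = \frac{-3271 - 3986}{4577 + 2656} = - \frac{7257}{7233} = \left(-7257\right) \frac{1}{7233} = - \frac{2419}{2411}$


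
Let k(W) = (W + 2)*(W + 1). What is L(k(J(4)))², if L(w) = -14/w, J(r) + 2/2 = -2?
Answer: 49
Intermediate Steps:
J(r) = -3 (J(r) = -1 - 2 = -3)
k(W) = (1 + W)*(2 + W) (k(W) = (2 + W)*(1 + W) = (1 + W)*(2 + W))
L(k(J(4)))² = (-14/(2 + (-3)² + 3*(-3)))² = (-14/(2 + 9 - 9))² = (-14/2)² = (-14*½)² = (-7)² = 49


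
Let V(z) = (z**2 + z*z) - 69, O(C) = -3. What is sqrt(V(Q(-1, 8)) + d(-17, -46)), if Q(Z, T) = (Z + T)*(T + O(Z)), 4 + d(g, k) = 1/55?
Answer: 4*sqrt(449405)/55 ≈ 48.755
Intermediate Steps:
d(g, k) = -219/55 (d(g, k) = -4 + 1/55 = -219/55)
Q(Z, T) = (-3 + T)*(T + Z) (Q(Z, T) = (Z + T)*(T - 3) = (T + Z)*(-3 + T) = (-3 + T)*(T + Z))
V(z) = -69 + 2*z**2 (V(z) = (z**2 + z**2) - 69 = 2*z**2 - 69 = -69 + 2*z**2)
sqrt(V(Q(-1, 8)) + d(-17, -46)) = sqrt((-69 + 2*(8**2 - 3*8 - 3*(-1) + 8*(-1))**2) - 219/55) = sqrt((-69 + 2*(64 - 24 + 3 - 8)**2) - 219/55) = sqrt((-69 + 2*35**2) - 219/55) = sqrt((-69 + 2*1225) - 219/55) = sqrt((-69 + 2450) - 219/55) = sqrt(2381 - 219/55) = sqrt(130736/55) = 4*sqrt(449405)/55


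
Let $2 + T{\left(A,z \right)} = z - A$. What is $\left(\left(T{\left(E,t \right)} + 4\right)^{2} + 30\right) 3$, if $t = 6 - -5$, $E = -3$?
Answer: $858$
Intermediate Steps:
$t = 11$ ($t = 6 + 5 = 11$)
$T{\left(A,z \right)} = -2 + z - A$ ($T{\left(A,z \right)} = -2 - \left(A - z\right) = -2 + z - A$)
$\left(\left(T{\left(E,t \right)} + 4\right)^{2} + 30\right) 3 = \left(\left(\left(-2 + 11 - -3\right) + 4\right)^{2} + 30\right) 3 = \left(\left(\left(-2 + 11 + 3\right) + 4\right)^{2} + 30\right) 3 = \left(\left(12 + 4\right)^{2} + 30\right) 3 = \left(16^{2} + 30\right) 3 = \left(256 + 30\right) 3 = 286 \cdot 3 = 858$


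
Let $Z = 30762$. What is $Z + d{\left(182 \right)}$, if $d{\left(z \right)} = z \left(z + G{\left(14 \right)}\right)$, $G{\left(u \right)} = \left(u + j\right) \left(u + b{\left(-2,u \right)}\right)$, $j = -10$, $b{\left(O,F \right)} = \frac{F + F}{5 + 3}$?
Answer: $76626$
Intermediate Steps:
$b{\left(O,F \right)} = \frac{F}{4}$ ($b{\left(O,F \right)} = \frac{2 F}{8} = 2 F \frac{1}{8} = \frac{F}{4}$)
$G{\left(u \right)} = \frac{5 u \left(-10 + u\right)}{4}$ ($G{\left(u \right)} = \left(u - 10\right) \left(u + \frac{u}{4}\right) = \left(-10 + u\right) \frac{5 u}{4} = \frac{5 u \left(-10 + u\right)}{4}$)
$d{\left(z \right)} = z \left(70 + z\right)$ ($d{\left(z \right)} = z \left(z + \frac{5}{4} \cdot 14 \left(-10 + 14\right)\right) = z \left(z + \frac{5}{4} \cdot 14 \cdot 4\right) = z \left(z + 70\right) = z \left(70 + z\right)$)
$Z + d{\left(182 \right)} = 30762 + 182 \left(70 + 182\right) = 30762 + 182 \cdot 252 = 30762 + 45864 = 76626$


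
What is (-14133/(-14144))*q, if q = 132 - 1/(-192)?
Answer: 119400295/905216 ≈ 131.90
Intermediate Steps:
q = 25345/192 (q = 132 - 1*(-1/192) = 132 + 1/192 = 25345/192 ≈ 132.01)
(-14133/(-14144))*q = -14133/(-14144)*(25345/192) = -14133*(-1/14144)*(25345/192) = (14133/14144)*(25345/192) = 119400295/905216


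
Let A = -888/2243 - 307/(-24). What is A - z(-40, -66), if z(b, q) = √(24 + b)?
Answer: 667289/53832 - 4*I ≈ 12.396 - 4.0*I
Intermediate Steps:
A = 667289/53832 (A = -888*1/2243 - 307*(-1/24) = -888/2243 + 307/24 = 667289/53832 ≈ 12.396)
A - z(-40, -66) = 667289/53832 - √(24 - 40) = 667289/53832 - √(-16) = 667289/53832 - 4*I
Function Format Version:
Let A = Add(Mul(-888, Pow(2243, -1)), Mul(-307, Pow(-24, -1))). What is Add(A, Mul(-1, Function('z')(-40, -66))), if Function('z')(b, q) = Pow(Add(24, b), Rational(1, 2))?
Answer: Add(Rational(667289, 53832), Mul(-4, I)) ≈ Add(12.396, Mul(-4.0000, I))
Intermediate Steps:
A = Rational(667289, 53832) (A = Add(Mul(-888, Rational(1, 2243)), Mul(-307, Rational(-1, 24))) = Add(Rational(-888, 2243), Rational(307, 24)) = Rational(667289, 53832) ≈ 12.396)
Add(A, Mul(-1, Function('z')(-40, -66))) = Add(Rational(667289, 53832), Mul(-1, Pow(Add(24, -40), Rational(1, 2)))) = Add(Rational(667289, 53832), Mul(-1, Pow(-16, Rational(1, 2)))) = Add(Rational(667289, 53832), Mul(-1, Mul(4, I))) = Add(Rational(667289, 53832), Mul(-4, I))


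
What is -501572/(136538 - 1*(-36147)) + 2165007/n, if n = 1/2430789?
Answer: 908785067001812683/172685 ≈ 5.2627e+12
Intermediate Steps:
n = 1/2430789 ≈ 4.1139e-7
-501572/(136538 - 1*(-36147)) + 2165007/n = -501572/(136538 - 1*(-36147)) + 2165007/(1/2430789) = -501572/(136538 + 36147) + 2165007*2430789 = -501572/172685 + 5262675200523 = 908785067001812683/172685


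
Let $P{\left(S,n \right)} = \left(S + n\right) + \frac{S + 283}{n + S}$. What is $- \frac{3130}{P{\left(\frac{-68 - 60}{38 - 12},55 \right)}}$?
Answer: $- \frac{4414865}{78466} \approx -56.265$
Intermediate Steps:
$P{\left(S,n \right)} = S + n + \frac{283 + S}{S + n}$ ($P{\left(S,n \right)} = \left(S + n\right) + \frac{283 + S}{S + n} = S + n + \frac{283 + S}{S + n}$)
$- \frac{3130}{P{\left(\frac{-68 - 60}{38 - 12},55 \right)}} = - \frac{3130}{\frac{1}{\frac{-68 - 60}{38 - 12} + 55} \left(283 + \frac{-68 - 60}{38 - 12} + \left(\frac{-68 - 60}{38 - 12}\right)^{2} + 55^{2} + 2 \frac{-68 - 60}{38 - 12} \cdot 55\right)} = - \frac{3130}{\frac{1}{- \frac{128}{26} + 55} \left(283 - \frac{128}{26} + \left(- \frac{128}{26}\right)^{2} + 3025 + 2 \left(- \frac{128}{26}\right) 55\right)} = - \frac{3130}{\frac{1}{\left(-128\right) \frac{1}{26} + 55} \left(283 - \frac{64}{13} + \left(\left(-128\right) \frac{1}{26}\right)^{2} + 3025 + 2 \left(\left(-128\right) \frac{1}{26}\right) 55\right)} = - \frac{3130}{\frac{1}{- \frac{64}{13} + 55} \left(283 - \frac{64}{13} + \left(- \frac{64}{13}\right)^{2} + 3025 + 2 \left(- \frac{64}{13}\right) 55\right)} = - \frac{3130}{\frac{1}{\frac{651}{13}} \left(283 - \frac{64}{13} + \frac{4096}{169} + 3025 - \frac{7040}{13}\right)} = - \frac{3130}{\frac{13}{651} \cdot \frac{470796}{169}} = - \frac{3130}{\frac{156932}{2821}} = \left(-3130\right) \frac{2821}{156932} = - \frac{4414865}{78466}$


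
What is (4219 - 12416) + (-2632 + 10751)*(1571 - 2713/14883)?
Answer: 189687883169/14883 ≈ 1.2745e+7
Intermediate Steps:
(4219 - 12416) + (-2632 + 10751)*(1571 - 2713/14883) = -8197 + 8119*(1571 - 2713*1/14883) = -8197 + 8119*(1571 - 2713/14883) = -8197 + 8119*(23378480/14883) = -8197 + 189809879120/14883 = 189687883169/14883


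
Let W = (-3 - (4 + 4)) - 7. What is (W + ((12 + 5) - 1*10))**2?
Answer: 121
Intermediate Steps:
W = -18 (W = (-3 - 1*8) - 7 = (-3 - 8) - 7 = -11 - 7 = -18)
(W + ((12 + 5) - 1*10))**2 = (-18 + ((12 + 5) - 1*10))**2 = (-18 + (17 - 10))**2 = (-18 + 7)**2 = (-11)**2 = 121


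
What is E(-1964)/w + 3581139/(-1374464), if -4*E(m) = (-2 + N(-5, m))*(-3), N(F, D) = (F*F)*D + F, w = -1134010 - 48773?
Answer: -199289927481/77413935872 ≈ -2.5743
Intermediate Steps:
w = -1182783
N(F, D) = F + D*F**2 (N(F, D) = F**2*D + F = D*F**2 + F = F + D*F**2)
E(m) = -21/4 + 75*m/4 (E(m) = -(-2 - 5*(1 + m*(-5)))*(-3)/4 = -(-2 - 5*(1 - 5*m))*(-3)/4 = -(-2 + (-5 + 25*m))*(-3)/4 = -(-7 + 25*m)*(-3)/4 = -(21 - 75*m)/4 = -21/4 + 75*m/4)
E(-1964)/w + 3581139/(-1374464) = (-21/4 + (75/4)*(-1964))/(-1182783) + 3581139/(-1374464) = (-21/4 - 36825)*(-1/1182783) + 3581139*(-1/1374464) = -147321/4*(-1/1182783) - 3581139/1374464 = 49107/1577044 - 3581139/1374464 = -199289927481/77413935872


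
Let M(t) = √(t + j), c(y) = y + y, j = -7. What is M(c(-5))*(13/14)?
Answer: 13*I*√17/14 ≈ 3.8286*I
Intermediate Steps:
c(y) = 2*y
M(t) = √(-7 + t) (M(t) = √(t - 7) = √(-7 + t))
M(c(-5))*(13/14) = √(-7 + 2*(-5))*(13/14) = √(-7 - 10)*(13*(1/14)) = √(-17)*(13/14) = (I*√17)*(13/14) = 13*I*√17/14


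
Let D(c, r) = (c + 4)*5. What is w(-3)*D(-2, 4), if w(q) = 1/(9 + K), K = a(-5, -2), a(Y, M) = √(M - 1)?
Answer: 15/14 - 5*I*√3/42 ≈ 1.0714 - 0.2062*I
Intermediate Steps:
a(Y, M) = √(-1 + M)
K = I*√3 (K = √(-1 - 2) = √(-3) = I*√3 ≈ 1.732*I)
D(c, r) = 20 + 5*c (D(c, r) = (4 + c)*5 = 20 + 5*c)
w(q) = 1/(9 + I*√3)
w(-3)*D(-2, 4) = (3/28 - I*√3/84)*(20 + 5*(-2)) = (3/28 - I*√3/84)*(20 - 10) = (3/28 - I*√3/84)*10 = 15/14 - 5*I*√3/42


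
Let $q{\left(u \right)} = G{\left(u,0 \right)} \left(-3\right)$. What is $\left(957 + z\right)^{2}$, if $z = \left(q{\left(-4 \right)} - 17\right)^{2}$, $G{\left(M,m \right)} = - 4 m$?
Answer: $1552516$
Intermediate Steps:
$q{\left(u \right)} = 0$ ($q{\left(u \right)} = \left(-4\right) 0 \left(-3\right) = 0 \left(-3\right) = 0$)
$z = 289$ ($z = \left(0 - 17\right)^{2} = \left(-17\right)^{2} = 289$)
$\left(957 + z\right)^{2} = \left(957 + 289\right)^{2} = 1246^{2} = 1552516$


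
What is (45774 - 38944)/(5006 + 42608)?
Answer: 3415/23807 ≈ 0.14345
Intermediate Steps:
(45774 - 38944)/(5006 + 42608) = 6830/47614 = 6830*(1/47614) = 3415/23807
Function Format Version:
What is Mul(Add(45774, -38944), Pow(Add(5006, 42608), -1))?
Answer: Rational(3415, 23807) ≈ 0.14345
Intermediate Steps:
Mul(Add(45774, -38944), Pow(Add(5006, 42608), -1)) = Mul(6830, Pow(47614, -1)) = Mul(6830, Rational(1, 47614)) = Rational(3415, 23807)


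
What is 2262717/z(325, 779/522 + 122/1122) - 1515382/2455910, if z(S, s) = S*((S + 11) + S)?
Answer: 523148736932/52759086575 ≈ 9.9158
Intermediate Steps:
z(S, s) = S*(11 + 2*S) (z(S, s) = S*((11 + S) + S) = S*(11 + 2*S))
2262717/z(325, 779/522 + 122/1122) - 1515382/2455910 = 2262717/((325*(11 + 2*325))) - 1515382/2455910 = 2262717/((325*(11 + 650))) - 1515382*1/2455910 = 2262717/((325*661)) - 757691/1227955 = 2262717/214825 - 757691/1227955 = 523148736932/52759086575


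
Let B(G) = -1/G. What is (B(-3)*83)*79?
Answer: 6557/3 ≈ 2185.7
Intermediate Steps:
(B(-3)*83)*79 = (-1/(-3)*83)*79 = (-1*(-⅓)*83)*79 = ((⅓)*83)*79 = (83/3)*79 = 6557/3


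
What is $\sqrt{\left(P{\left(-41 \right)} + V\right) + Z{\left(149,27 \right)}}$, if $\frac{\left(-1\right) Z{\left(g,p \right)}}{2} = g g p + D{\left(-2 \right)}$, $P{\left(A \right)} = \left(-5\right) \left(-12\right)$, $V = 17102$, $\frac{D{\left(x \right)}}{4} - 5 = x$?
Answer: $2 i \sqrt{295429} \approx 1087.1 i$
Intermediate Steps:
$D{\left(x \right)} = 20 + 4 x$
$P{\left(A \right)} = 60$
$Z{\left(g,p \right)} = -24 - 2 p g^{2}$ ($Z{\left(g,p \right)} = - 2 \left(g g p + \left(20 + 4 \left(-2\right)\right)\right) = - 2 \left(g^{2} p + \left(20 - 8\right)\right) = - 2 \left(p g^{2} + 12\right) = - 2 \left(12 + p g^{2}\right) = -24 - 2 p g^{2}$)
$\sqrt{\left(P{\left(-41 \right)} + V\right) + Z{\left(149,27 \right)}} = \sqrt{\left(60 + 17102\right) - \left(24 + 54 \cdot 149^{2}\right)} = \sqrt{17162 - \left(24 + 54 \cdot 22201\right)} = \sqrt{17162 - 1198878} = \sqrt{-1181716} = 2 i \sqrt{295429}$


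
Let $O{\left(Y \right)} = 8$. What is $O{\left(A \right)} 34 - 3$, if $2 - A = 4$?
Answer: $269$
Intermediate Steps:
$A = -2$ ($A = 2 - 4 = -2$)
$O{\left(A \right)} 34 - 3 = 8 \cdot 34 - 3 = 272 - 3 = 269$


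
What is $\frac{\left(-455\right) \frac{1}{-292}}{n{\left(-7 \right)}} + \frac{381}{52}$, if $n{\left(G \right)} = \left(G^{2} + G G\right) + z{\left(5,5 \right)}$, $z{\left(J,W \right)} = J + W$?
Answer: $\frac{3009719}{409968} \approx 7.3414$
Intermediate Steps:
$n{\left(G \right)} = 10 + 2 G^{2}$ ($n{\left(G \right)} = \left(G^{2} + G G\right) + \left(5 + 5\right) = \left(G^{2} + G^{2}\right) + 10 = 2 G^{2} + 10 = 10 + 2 G^{2}$)
$\frac{\left(-455\right) \frac{1}{-292}}{n{\left(-7 \right)}} + \frac{381}{52} = \frac{\left(-455\right) \frac{1}{-292}}{10 + 2 \left(-7\right)^{2}} + \frac{381}{52} = \frac{\left(-455\right) \left(- \frac{1}{292}\right)}{10 + 2 \cdot 49} + 381 \cdot \frac{1}{52} = \frac{455}{292 \left(10 + 98\right)} + \frac{381}{52} = \frac{455}{292 \cdot 108} + \frac{381}{52} = \frac{455}{292} \cdot \frac{1}{108} + \frac{381}{52} = \frac{455}{31536} + \frac{381}{52} = \frac{3009719}{409968}$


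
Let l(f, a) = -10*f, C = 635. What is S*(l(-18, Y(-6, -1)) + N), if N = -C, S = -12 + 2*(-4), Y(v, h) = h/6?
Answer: 9100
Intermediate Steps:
Y(v, h) = h/6 (Y(v, h) = h*(⅙) = h/6)
S = -20 (S = -12 - 8 = -20)
N = -635 (N = -1*635 = -635)
S*(l(-18, Y(-6, -1)) + N) = -20*(-10*(-18) - 635) = -20*(180 - 635) = -20*(-455) = 9100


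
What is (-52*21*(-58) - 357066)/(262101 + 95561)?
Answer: -146865/178831 ≈ -0.82125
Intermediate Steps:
(-52*21*(-58) - 357066)/(262101 + 95561) = (-1092*(-58) - 357066)/357662 = (63336 - 357066)*(1/357662) = -293730*1/357662 = -146865/178831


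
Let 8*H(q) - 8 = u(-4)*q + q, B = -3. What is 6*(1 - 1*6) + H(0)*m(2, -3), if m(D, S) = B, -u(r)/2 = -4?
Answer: -33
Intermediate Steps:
u(r) = 8 (u(r) = -2*(-4) = 8)
m(D, S) = -3
H(q) = 1 + 9*q/8 (H(q) = 1 + (8*q + q)/8 = 1 + (9*q)/8 = 1 + 9*q/8)
6*(1 - 1*6) + H(0)*m(2, -3) = 6*(1 - 1*6) + (1 + (9/8)*0)*(-3) = 6*(1 - 6) + (1 + 0)*(-3) = 6*(-5) + 1*(-3) = -30 - 3 = -33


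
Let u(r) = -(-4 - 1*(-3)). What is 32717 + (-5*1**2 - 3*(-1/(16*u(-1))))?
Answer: 523395/16 ≈ 32712.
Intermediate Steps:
u(r) = 1 (u(r) = -(-4 + 3) = -1*(-1) = 1)
32717 + (-5*1**2 - 3*(-1/(16*u(-1)))) = 32717 + (-5*1**2 - 3/(1*(-16))) = 32717 + (-5*1 - 3/(-16)) = 32717 + (-5 - 3*(-1/16)) = 32717 + (-5 + 3/16) = 32717 - 77/16 = 523395/16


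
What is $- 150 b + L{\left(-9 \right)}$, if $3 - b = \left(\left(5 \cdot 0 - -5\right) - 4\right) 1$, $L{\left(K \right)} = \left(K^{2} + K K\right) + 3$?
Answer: $-135$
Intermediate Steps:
$L{\left(K \right)} = 3 + 2 K^{2}$ ($L{\left(K \right)} = \left(K^{2} + K^{2}\right) + 3 = 2 K^{2} + 3 = 3 + 2 K^{2}$)
$b = 2$ ($b = 3 - \left(\left(5 \cdot 0 - -5\right) - 4\right) 1 = 3 - \left(\left(0 + 5\right) - 4\right) 1 = 3 - \left(5 - 4\right) 1 = 3 - 1 \cdot 1 = 3 - 1 = 2$)
$- 150 b + L{\left(-9 \right)} = \left(-150\right) 2 + \left(3 + 2 \left(-9\right)^{2}\right) = -300 + \left(3 + 2 \cdot 81\right) = -300 + \left(3 + 162\right) = -300 + 165 = -135$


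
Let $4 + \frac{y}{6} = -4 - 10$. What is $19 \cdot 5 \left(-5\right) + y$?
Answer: $-583$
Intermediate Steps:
$y = -108$ ($y = -24 + 6 \left(-4 - 10\right) = -24 + 6 \left(-14\right) = -24 - 84 = -108$)
$19 \cdot 5 \left(-5\right) + y = 19 \cdot 5 \left(-5\right) - 108 = 19 \left(-25\right) - 108 = -475 - 108 = -583$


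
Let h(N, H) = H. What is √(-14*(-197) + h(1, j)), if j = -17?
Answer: √2741 ≈ 52.355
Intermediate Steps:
√(-14*(-197) + h(1, j)) = √(-14*(-197) - 17) = √(2758 - 17) = √2741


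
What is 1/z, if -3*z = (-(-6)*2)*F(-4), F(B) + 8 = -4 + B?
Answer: 1/64 ≈ 0.015625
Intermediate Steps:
F(B) = -12 + B (F(B) = -8 + (-4 + B) = -12 + B)
z = 64 (z = -(-(-6)*2)*(-12 - 4)/3 = -(-6*(-2))*(-16)/3 = -4*(-16) = -1/3*(-192) = 64)
1/z = 1/64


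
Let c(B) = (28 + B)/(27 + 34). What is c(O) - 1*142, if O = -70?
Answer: -8704/61 ≈ -142.69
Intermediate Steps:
c(B) = 28/61 + B/61 (c(B) = (28 + B)/61 = (28 + B)*(1/61) = 28/61 + B/61)
c(O) - 1*142 = (28/61 + (1/61)*(-70)) - 1*142 = (28/61 - 70/61) - 142 = -42/61 - 142 = -8704/61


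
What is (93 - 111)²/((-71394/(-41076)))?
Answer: 13608/73 ≈ 186.41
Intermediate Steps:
(93 - 111)²/((-71394/(-41076))) = (-18)²/((-71394*(-1/41076))) = 324/(73/42) = 324*(42/73) = 13608/73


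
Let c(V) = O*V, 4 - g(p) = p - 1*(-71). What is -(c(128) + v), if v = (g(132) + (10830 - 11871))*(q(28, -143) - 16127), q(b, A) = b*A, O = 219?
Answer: -24990472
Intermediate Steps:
g(p) = -67 - p (g(p) = 4 - (p - 1*(-71)) = 4 - (p + 71) = 4 - (71 + p) = 4 + (-71 - p) = -67 - p)
q(b, A) = A*b
c(V) = 219*V
v = 24962440 (v = ((-67 - 1*132) + (10830 - 11871))*(-143*28 - 16127) = ((-67 - 132) - 1041)*(-4004 - 16127) = (-199 - 1041)*(-20131) = -1240*(-20131) = 24962440)
-(c(128) + v) = -(219*128 + 24962440) = -(28032 + 24962440) = -1*24990472 = -24990472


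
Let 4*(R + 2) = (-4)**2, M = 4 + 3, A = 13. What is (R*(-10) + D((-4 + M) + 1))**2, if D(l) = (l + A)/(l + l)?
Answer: 20449/64 ≈ 319.52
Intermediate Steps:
M = 7
R = 2 (R = -2 + (1/4)*(-4)**2 = -2 + (1/4)*16 = -2 + 4 = 2)
D(l) = (13 + l)/(2*l) (D(l) = (l + 13)/(l + l) = (13 + l)/((2*l)) = (13 + l)*(1/(2*l)) = (13 + l)/(2*l))
(R*(-10) + D((-4 + M) + 1))**2 = (2*(-10) + (13 + ((-4 + 7) + 1))/(2*((-4 + 7) + 1)))**2 = (-20 + (13 + (3 + 1))/(2*(3 + 1)))**2 = (-20 + (1/2)*(13 + 4)/4)**2 = (-20 + (1/2)*(1/4)*17)**2 = (-20 + 17/8)**2 = (-143/8)**2 = 20449/64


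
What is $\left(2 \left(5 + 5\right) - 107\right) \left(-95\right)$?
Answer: $8265$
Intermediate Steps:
$\left(2 \left(5 + 5\right) - 107\right) \left(-95\right) = \left(2 \cdot 10 - 107\right) \left(-95\right) = \left(20 - 107\right) \left(-95\right) = \left(-87\right) \left(-95\right) = 8265$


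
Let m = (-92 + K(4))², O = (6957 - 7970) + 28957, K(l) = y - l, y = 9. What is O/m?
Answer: 27944/7569 ≈ 3.6919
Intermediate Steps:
K(l) = 9 - l
O = 27944 (O = -1013 + 28957 = 27944)
m = 7569 (m = (-92 + (9 - 1*4))² = (-92 + (9 - 4))² = (-92 + 5)² = (-87)² = 7569)
O/m = 27944/7569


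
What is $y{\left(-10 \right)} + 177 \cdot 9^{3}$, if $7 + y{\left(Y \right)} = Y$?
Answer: $129016$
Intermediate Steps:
$y{\left(Y \right)} = -7 + Y$
$y{\left(-10 \right)} + 177 \cdot 9^{3} = \left(-7 - 10\right) + 177 \cdot 9^{3} = -17 + 177 \cdot 729 = -17 + 129033 = 129016$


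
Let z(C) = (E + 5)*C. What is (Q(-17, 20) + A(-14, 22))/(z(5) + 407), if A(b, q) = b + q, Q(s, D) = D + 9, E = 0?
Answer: 37/432 ≈ 0.085648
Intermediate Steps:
Q(s, D) = 9 + D
z(C) = 5*C (z(C) = (0 + 5)*C = 5*C)
(Q(-17, 20) + A(-14, 22))/(z(5) + 407) = ((9 + 20) + (-14 + 22))/(5*5 + 407) = (29 + 8)/(25 + 407) = 37/432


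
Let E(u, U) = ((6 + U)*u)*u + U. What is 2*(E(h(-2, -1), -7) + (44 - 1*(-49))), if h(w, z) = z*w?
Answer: 164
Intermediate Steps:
h(w, z) = w*z
E(u, U) = U + u²*(6 + U) (E(u, U) = (u*(6 + U))*u + U = u²*(6 + U) + U = U + u²*(6 + U))
2*(E(h(-2, -1), -7) + (44 - 1*(-49))) = 2*((-7 + 6*(-2*(-1))² - 7*(-2*(-1))²) + (44 - 1*(-49))) = 2*((-7 + 6*2² - 7*2²) + (44 + 49)) = 2*((-7 + 6*4 - 7*4) + 93) = 2*((-7 + 24 - 28) + 93) = 2*(-11 + 93) = 2*82 = 164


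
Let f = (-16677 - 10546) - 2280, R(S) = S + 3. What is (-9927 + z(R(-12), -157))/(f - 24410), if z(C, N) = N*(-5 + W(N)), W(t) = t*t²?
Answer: -202521353/17971 ≈ -11269.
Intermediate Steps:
W(t) = t³
R(S) = 3 + S
f = -29503 (f = -27223 - 2280 = -29503)
z(C, N) = N*(-5 + N³)
(-9927 + z(R(-12), -157))/(f - 24410) = (-9927 - 157*(-5 + (-157)³))/(-29503 - 24410) = (-9927 - 157*(-5 - 3869893))/(-53913) = (-9927 - 157*(-3869898))*(-1/53913) = (-9927 + 607573986)*(-1/53913) = 607564059*(-1/53913) = -202521353/17971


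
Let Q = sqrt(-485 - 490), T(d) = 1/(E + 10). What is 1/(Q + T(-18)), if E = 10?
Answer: 20/390001 - 2000*I*sqrt(39)/390001 ≈ 5.1282e-5 - 0.032026*I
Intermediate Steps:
T(d) = 1/20 (T(d) = 1/(10 + 10) = 1/20)
Q = 5*I*sqrt(39) (Q = sqrt(-975) = 5*I*sqrt(39) ≈ 31.225*I)
1/(Q + T(-18)) = 1/(5*I*sqrt(39) + 1/20) = 1/(1/20 + 5*I*sqrt(39))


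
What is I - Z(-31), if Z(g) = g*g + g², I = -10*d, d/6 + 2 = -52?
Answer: 1318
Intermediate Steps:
d = -324 (d = -12 + 6*(-52) = -12 - 312 = -324)
I = 3240 (I = -10*(-324) = 3240)
Z(g) = 2*g² (Z(g) = g² + g² = 2*g²)
I - Z(-31) = 3240 - 2*(-31)² = 3240 - 2*961 = 3240 - 1*1922 = 3240 - 1922 = 1318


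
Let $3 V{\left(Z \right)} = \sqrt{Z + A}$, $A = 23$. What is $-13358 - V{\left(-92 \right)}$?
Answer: $-13358 - \frac{i \sqrt{69}}{3} \approx -13358.0 - 2.7689 i$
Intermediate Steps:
$V{\left(Z \right)} = \frac{\sqrt{23 + Z}}{3}$ ($V{\left(Z \right)} = \frac{\sqrt{Z + 23}}{3} = \frac{\sqrt{23 + Z}}{3}$)
$-13358 - V{\left(-92 \right)} = -13358 - \frac{\sqrt{23 - 92}}{3} = -13358 - \frac{\sqrt{-69}}{3} = -13358 - \frac{i \sqrt{69}}{3}$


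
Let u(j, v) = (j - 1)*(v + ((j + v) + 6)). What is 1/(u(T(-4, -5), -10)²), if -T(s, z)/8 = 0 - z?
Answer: 1/4901796 ≈ 2.0401e-7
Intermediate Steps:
T(s, z) = 8*z (T(s, z) = -8*(0 - z) = -(-8)*z = 8*z)
u(j, v) = (-1 + j)*(6 + j + 2*v) (u(j, v) = (-1 + j)*(v + (6 + j + v)) = (-1 + j)*(6 + j + 2*v))
1/(u(T(-4, -5), -10)²) = 1/((-6 + (8*(-5))² - 2*(-10) + 5*(8*(-5)) + 2*(8*(-5))*(-10))²) = 1/((-6 + (-40)² + 20 + 5*(-40) + 2*(-40)*(-10))²) = 1/((-6 + 1600 + 20 - 200 + 800)²) = 1/(2214²) = 1/4901796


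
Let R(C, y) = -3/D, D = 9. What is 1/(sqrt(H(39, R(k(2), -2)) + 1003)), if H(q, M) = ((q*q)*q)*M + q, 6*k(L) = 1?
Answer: -I*sqrt(18731)/18731 ≈ -0.0073067*I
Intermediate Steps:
k(L) = 1/6 (k(L) = (1/6)*1 = 1/6)
R(C, y) = -1/3 (R(C, y) = -3/9 = -3*1/9 = -1/3)
H(q, M) = q + M*q**3 (H(q, M) = (q**2*q)*M + q = q**3*M + q = M*q**3 + q = q + M*q**3)
1/(sqrt(H(39, R(k(2), -2)) + 1003)) = 1/(sqrt((39 - 1/3*39**3) + 1003)) = 1/(sqrt((39 - 1/3*59319) + 1003)) = 1/(sqrt((39 - 19773) + 1003)) = 1/(sqrt(-19734 + 1003)) = 1/(sqrt(-18731)) = 1/(I*sqrt(18731)) = -I*sqrt(18731)/18731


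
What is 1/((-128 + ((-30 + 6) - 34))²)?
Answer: 1/34596 ≈ 2.8905e-5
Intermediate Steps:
1/((-128 + ((-30 + 6) - 34))²) = 1/((-128 + (-24 - 34))²) = 1/((-128 - 58)²) = 1/((-186)²) = 1/34596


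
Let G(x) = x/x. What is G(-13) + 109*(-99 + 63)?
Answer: -3923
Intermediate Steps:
G(x) = 1
G(-13) + 109*(-99 + 63) = 1 + 109*(-99 + 63) = 1 + 109*(-36) = 1 - 3924 = -3923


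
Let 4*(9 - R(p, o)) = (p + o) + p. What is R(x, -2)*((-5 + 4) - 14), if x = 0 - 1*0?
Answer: -285/2 ≈ -142.50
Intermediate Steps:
x = 0 (x = 0 + 0 = 0)
R(p, o) = 9 - p/2 - o/4 (R(p, o) = 9 - ((p + o) + p)/4 = 9 - ((o + p) + p)/4 = 9 - (o + 2*p)/4 = 9 + (-p/2 - o/4) = 9 - p/2 - o/4)
R(x, -2)*((-5 + 4) - 14) = (9 - ½*0 - ¼*(-2))*((-5 + 4) - 14) = (9 + 0 + ½)*(-1 - 14) = (19/2)*(-15) = -285/2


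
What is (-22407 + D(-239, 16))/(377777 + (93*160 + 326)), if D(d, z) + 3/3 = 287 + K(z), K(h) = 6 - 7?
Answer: -22122/392983 ≈ -0.056293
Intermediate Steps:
K(h) = -1
D(d, z) = 285 (D(d, z) = -1 + (287 - 1) = -1 + 286 = 285)
(-22407 + D(-239, 16))/(377777 + (93*160 + 326)) = (-22407 + 285)/(377777 + (93*160 + 326)) = -22122/(377777 + (14880 + 326)) = -22122/(377777 + 15206) = -22122/392983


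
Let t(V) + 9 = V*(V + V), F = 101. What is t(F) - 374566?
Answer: -354173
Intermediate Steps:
t(V) = -9 + 2*V**2 (t(V) = -9 + V*(V + V) = -9 + V*(2*V) = -9 + 2*V**2)
t(F) - 374566 = (-9 + 2*101**2) - 374566 = (-9 + 2*10201) - 374566 = (-9 + 20402) - 374566 = 20393 - 374566 = -354173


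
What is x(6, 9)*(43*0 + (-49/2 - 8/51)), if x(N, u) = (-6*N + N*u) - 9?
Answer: -7545/34 ≈ -221.91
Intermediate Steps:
x(N, u) = -9 - 6*N + N*u
x(6, 9)*(43*0 + (-49/2 - 8/51)) = (-9 - 6*6 + 6*9)*(43*0 + (-49/2 - 8/51)) = (-9 - 36 + 54)*(0 + (-49*1/2 - 8*1/51)) = 9*(0 + (-49/2 - 8/51)) = 9*(0 - 2515/102) = 9*(-2515/102) = -7545/34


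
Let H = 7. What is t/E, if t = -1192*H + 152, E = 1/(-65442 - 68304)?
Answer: 1095647232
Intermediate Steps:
E = -1/133746 (E = 1/(-133746) = -1/133746 ≈ -7.4769e-6)
t = -8192 (t = -1192*7 + 152 = -149*56 + 152 = -8344 + 152 = -8192)
t/E = -8192/(-1/133746) = -8192*(-133746) = 1095647232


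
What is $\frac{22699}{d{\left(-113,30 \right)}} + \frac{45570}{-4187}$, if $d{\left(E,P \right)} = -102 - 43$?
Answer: $- \frac{101648363}{607115} \approx -167.43$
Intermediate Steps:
$d{\left(E,P \right)} = -145$ ($d{\left(E,P \right)} = -102 - 43 = -145$)
$\frac{22699}{d{\left(-113,30 \right)}} + \frac{45570}{-4187} = \frac{22699}{-145} + \frac{45570}{-4187} = 22699 \left(- \frac{1}{145}\right) + 45570 \left(- \frac{1}{4187}\right) = - \frac{22699}{145} - \frac{45570}{4187} = - \frac{101648363}{607115}$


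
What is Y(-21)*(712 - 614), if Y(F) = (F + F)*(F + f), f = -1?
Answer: 90552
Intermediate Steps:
Y(F) = 2*F*(-1 + F) (Y(F) = (F + F)*(F - 1) = (2*F)*(-1 + F) = 2*F*(-1 + F))
Y(-21)*(712 - 614) = (2*(-21)*(-1 - 21))*(712 - 614) = (2*(-21)*(-22))*98 = 924*98 = 90552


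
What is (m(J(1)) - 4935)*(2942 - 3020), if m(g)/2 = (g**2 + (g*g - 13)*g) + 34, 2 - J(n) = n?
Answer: 381342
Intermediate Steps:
J(n) = 2 - n
m(g) = 68 + 2*g**2 + 2*g*(-13 + g**2) (m(g) = 2*((g**2 + (g*g - 13)*g) + 34) = 2*((g**2 + (g**2 - 13)*g) + 34) = 2*((g**2 + (-13 + g**2)*g) + 34) = 2*((g**2 + g*(-13 + g**2)) + 34) = 2*(34 + g**2 + g*(-13 + g**2)) = 68 + 2*g**2 + 2*g*(-13 + g**2))
(m(J(1)) - 4935)*(2942 - 3020) = ((68 - 26*(2 - 1*1) + 2*(2 - 1*1)**2 + 2*(2 - 1*1)**3) - 4935)*(2942 - 3020) = ((68 - 26*(2 - 1) + 2*(2 - 1)**2 + 2*(2 - 1)**3) - 4935)*(-78) = ((68 - 26*1 + 2*1**2 + 2*1**3) - 4935)*(-78) = ((68 - 26 + 2*1 + 2*1) - 4935)*(-78) = ((68 - 26 + 2 + 2) - 4935)*(-78) = (46 - 4935)*(-78) = -4889*(-78) = 381342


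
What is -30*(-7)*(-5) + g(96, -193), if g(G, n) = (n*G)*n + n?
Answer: 3574661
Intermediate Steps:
g(G, n) = n + G*n**2 (g(G, n) = (G*n)*n + n = G*n**2 + n = n + G*n**2)
-30*(-7)*(-5) + g(96, -193) = -30*(-7)*(-5) - 193*(1 + 96*(-193)) = 210*(-5) - 193*(1 - 18528) = -1050 - 193*(-18527) = -1050 + 3575711 = 3574661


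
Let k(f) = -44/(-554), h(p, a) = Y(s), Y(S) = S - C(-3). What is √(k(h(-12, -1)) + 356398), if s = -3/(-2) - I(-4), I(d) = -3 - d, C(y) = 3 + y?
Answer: 2*√6836517059/277 ≈ 596.99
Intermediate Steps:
s = ½ (s = -3/(-2) - (-3 - 1*(-4)) = -3*(-½) - (-3 + 4) = 3/2 - 1*1 = 3/2 - 1 = ½ ≈ 0.50000)
Y(S) = S (Y(S) = S - (3 - 3) = S - 1*0 = S + 0 = S)
h(p, a) = ½
k(f) = 22/277 (k(f) = -44*(-1/554) = 22/277)
√(k(h(-12, -1)) + 356398) = √(22/277 + 356398) = √(98722268/277) = 2*√6836517059/277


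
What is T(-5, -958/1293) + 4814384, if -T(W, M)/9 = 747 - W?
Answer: 4807616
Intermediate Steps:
T(W, M) = -6723 + 9*W (T(W, M) = -9*(747 - W) = -6723 + 9*W)
T(-5, -958/1293) + 4814384 = (-6723 + 9*(-5)) + 4814384 = (-6723 - 45) + 4814384 = -6768 + 4814384 = 4807616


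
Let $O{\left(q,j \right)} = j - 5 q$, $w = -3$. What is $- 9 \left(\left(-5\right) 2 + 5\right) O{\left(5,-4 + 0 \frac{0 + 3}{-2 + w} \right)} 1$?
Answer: $-1305$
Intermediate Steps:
$- 9 \left(\left(-5\right) 2 + 5\right) O{\left(5,-4 + 0 \frac{0 + 3}{-2 + w} \right)} 1 = - 9 \left(\left(-5\right) 2 + 5\right) \left(\left(-4 + 0 \frac{0 + 3}{-2 - 3}\right) - 25\right) 1 = - 9 \left(-10 + 5\right) \left(\left(-4 + 0 \frac{3}{-5}\right) - 25\right) 1 = - 9 \left(- 5 \left(\left(-4 + 0 \cdot 3 \left(- \frac{1}{5}\right)\right) - 25\right)\right) 1 = - 9 \left(- 5 \left(\left(-4 + 0 \left(- \frac{3}{5}\right)\right) - 25\right)\right) 1 = - 9 \left(- 5 \left(\left(-4 + 0\right) - 25\right)\right) 1 = - 9 \left(- 5 \left(-4 - 25\right)\right) 1 = - 9 \left(\left(-5\right) \left(-29\right)\right) 1 = \left(-9\right) 145 \cdot 1 = \left(-1305\right) 1 = -1305$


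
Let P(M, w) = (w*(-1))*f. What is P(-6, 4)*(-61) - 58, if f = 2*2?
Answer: 918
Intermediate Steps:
f = 4
P(M, w) = -4*w (P(M, w) = (w*(-1))*4 = -w*4 = -4*w)
P(-6, 4)*(-61) - 58 = -4*4*(-61) - 58 = -16*(-61) - 58 = 976 - 58 = 918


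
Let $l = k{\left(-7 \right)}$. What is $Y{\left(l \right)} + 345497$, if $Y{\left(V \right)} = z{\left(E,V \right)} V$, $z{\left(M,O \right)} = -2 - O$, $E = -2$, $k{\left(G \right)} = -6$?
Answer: $345473$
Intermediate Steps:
$l = -6$
$Y{\left(V \right)} = V \left(-2 - V\right)$ ($Y{\left(V \right)} = \left(-2 - V\right) V = V \left(-2 - V\right)$)
$Y{\left(l \right)} + 345497 = \left(-1\right) \left(-6\right) \left(2 - 6\right) + 345497 = \left(-1\right) \left(-6\right) \left(-4\right) + 345497 = -24 + 345497 = 345473$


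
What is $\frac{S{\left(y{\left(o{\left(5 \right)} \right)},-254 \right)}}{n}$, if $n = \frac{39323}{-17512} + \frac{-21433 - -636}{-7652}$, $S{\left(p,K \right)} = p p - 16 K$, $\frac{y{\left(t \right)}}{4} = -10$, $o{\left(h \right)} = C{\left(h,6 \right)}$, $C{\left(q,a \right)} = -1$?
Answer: $\frac{63248860928}{5274789} \approx 11991.0$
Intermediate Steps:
$o{\left(h \right)} = -1$
$y{\left(t \right)} = -40$ ($y{\left(t \right)} = 4 \left(-10\right) = -40$)
$S{\left(p,K \right)} = p^{2} - 16 K$
$n = \frac{15824367}{33500456}$ ($n = 39323 \left(- \frac{1}{17512}\right) + \left(-21433 + 636\right) \left(- \frac{1}{7652}\right) = - \frac{39323}{17512} - - \frac{20797}{7652} = - \frac{39323}{17512} + \frac{20797}{7652} = \frac{15824367}{33500456} \approx 0.47236$)
$\frac{S{\left(y{\left(o{\left(5 \right)} \right)},-254 \right)}}{n} = \frac{\left(-40\right)^{2} - -4064}{\frac{15824367}{33500456}} = \left(1600 + 4064\right) \frac{33500456}{15824367} = 5664 \cdot \frac{33500456}{15824367} = \frac{63248860928}{5274789}$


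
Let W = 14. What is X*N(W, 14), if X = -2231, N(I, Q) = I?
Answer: -31234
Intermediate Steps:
X*N(W, 14) = -2231*14 = -31234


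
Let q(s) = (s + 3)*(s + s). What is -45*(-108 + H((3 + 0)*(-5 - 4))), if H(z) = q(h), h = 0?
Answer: 4860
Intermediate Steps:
q(s) = 2*s*(3 + s) (q(s) = (3 + s)*(2*s) = 2*s*(3 + s))
H(z) = 0 (H(z) = 2*0*(3 + 0) = 2*0*3 = 0)
-45*(-108 + H((3 + 0)*(-5 - 4))) = -45*(-108 + 0) = -45*(-108) = 4860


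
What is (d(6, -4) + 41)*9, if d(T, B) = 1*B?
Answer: 333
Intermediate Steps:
d(T, B) = B
(d(6, -4) + 41)*9 = (-4 + 41)*9 = 37*9 = 333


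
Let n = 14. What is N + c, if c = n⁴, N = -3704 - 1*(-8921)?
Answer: 43633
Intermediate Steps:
N = 5217 (N = -3704 + 8921 = 5217)
c = 38416 (c = 14⁴ = 38416)
N + c = 5217 + 38416 = 43633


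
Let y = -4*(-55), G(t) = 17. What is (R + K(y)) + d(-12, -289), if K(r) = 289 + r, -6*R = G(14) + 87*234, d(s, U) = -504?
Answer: -20345/6 ≈ -3390.8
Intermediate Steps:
R = -20375/6 (R = -(17 + 87*234)/6 = -(17 + 20358)/6 = -1/6*20375 = -20375/6 ≈ -3395.8)
y = 220
(R + K(y)) + d(-12, -289) = (-20375/6 + (289 + 220)) - 504 = (-20375/6 + 509) - 504 = -17321/6 - 504 = -20345/6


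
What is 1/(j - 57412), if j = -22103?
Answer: -1/79515 ≈ -1.2576e-5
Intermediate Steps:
1/(j - 57412) = 1/(-22103 - 57412) = 1/(-79515) = -1/79515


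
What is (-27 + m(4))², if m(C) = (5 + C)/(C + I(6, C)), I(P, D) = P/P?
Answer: 15876/25 ≈ 635.04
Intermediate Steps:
I(P, D) = 1
m(C) = (5 + C)/(1 + C) (m(C) = (5 + C)/(C + 1) = (5 + C)/(1 + C))
(-27 + m(4))² = (-27 + (5 + 4)/(1 + 4))² = (-27 + 9/5)² = (-126/5)² = 15876/25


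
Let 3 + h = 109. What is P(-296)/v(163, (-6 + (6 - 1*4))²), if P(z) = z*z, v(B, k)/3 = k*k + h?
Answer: 43808/543 ≈ 80.678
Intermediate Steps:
h = 106 (h = -3 + 109 = 106)
v(B, k) = 318 + 3*k² (v(B, k) = 3*(k*k + 106) = 3*(k² + 106) = 3*(106 + k²) = 318 + 3*k²)
P(z) = z²
P(-296)/v(163, (-6 + (6 - 1*4))²) = (-296)²/(318 + 3*((-6 + (6 - 1*4))²)²) = 87616/(318 + 3*((-6 + (6 - 4))²)²) = 87616/(318 + 3*((-6 + 2)²)²) = 87616/(318 + 3*((-4)²)²) = 87616/(318 + 3*16²) = 87616/(318 + 3*256) = 87616/(318 + 768) = 87616/1086 = 87616*(1/1086) = 43808/543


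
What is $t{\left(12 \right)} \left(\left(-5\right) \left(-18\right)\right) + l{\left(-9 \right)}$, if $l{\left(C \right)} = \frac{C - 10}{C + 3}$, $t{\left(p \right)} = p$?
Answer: $\frac{6499}{6} \approx 1083.2$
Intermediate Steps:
$l{\left(C \right)} = \frac{-10 + C}{3 + C}$
$t{\left(12 \right)} \left(\left(-5\right) \left(-18\right)\right) + l{\left(-9 \right)} = 12 \left(\left(-5\right) \left(-18\right)\right) + \frac{-10 - 9}{3 - 9} = 12 \cdot 90 + \frac{1}{-6} \left(-19\right) = 1080 - - \frac{19}{6} = 1080 + \frac{19}{6} = \frac{6499}{6}$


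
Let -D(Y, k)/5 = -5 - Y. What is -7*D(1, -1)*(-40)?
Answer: 8400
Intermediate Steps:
D(Y, k) = 25 + 5*Y (D(Y, k) = -5*(-5 - Y) = 25 + 5*Y)
-7*D(1, -1)*(-40) = -7*(25 + 5*1)*(-40) = -7*(25 + 5)*(-40) = -210*(-40) = -7*(-1200) = 8400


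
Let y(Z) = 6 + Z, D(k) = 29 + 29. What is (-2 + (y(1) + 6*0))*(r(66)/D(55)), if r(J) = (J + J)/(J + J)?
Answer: 5/58 ≈ 0.086207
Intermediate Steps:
D(k) = 58
r(J) = 1 (r(J) = (2*J)/((2*J)) = (2*J)*(1/(2*J)) = 1)
(-2 + (y(1) + 6*0))*(r(66)/D(55)) = (-2 + ((6 + 1) + 6*0))*(1/58) = (-2 + (7 + 0))*(1*(1/58)) = (-2 + 7)*(1/58) = 5*(1/58) = 5/58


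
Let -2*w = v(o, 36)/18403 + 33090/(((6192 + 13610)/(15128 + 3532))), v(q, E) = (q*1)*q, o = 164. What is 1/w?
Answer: -182208103/2840909483198 ≈ -6.4137e-5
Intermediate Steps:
v(q, E) = q² (v(q, E) = q*q = q²)
w = -2840909483198/182208103 (w = -(164²/18403 + 33090/(((6192 + 13610)/(15128 + 3532))))/2 = -(26896*(1/18403) + 33090/((19802/18660)))/2 = -(26896/18403 + 33090/((19802*(1/18660))))/2 = -(26896/18403 + 33090/(9901/9330))/2 = -(26896/18403 + 33090*(9330/9901))/2 = -(26896/18403 + 308729700/9901)/2 = -½*5681818966396/182208103 = -2840909483198/182208103 ≈ -15592.)
1/w = 1/(-2840909483198/182208103) = -182208103/2840909483198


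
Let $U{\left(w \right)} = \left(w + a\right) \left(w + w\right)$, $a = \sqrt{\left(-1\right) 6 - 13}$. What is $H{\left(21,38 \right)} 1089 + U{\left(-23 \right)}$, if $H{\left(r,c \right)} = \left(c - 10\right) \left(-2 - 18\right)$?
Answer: $-608782 - 46 i \sqrt{19} \approx -6.0878 \cdot 10^{5} - 200.51 i$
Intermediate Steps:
$H{\left(r,c \right)} = 200 - 20 c$ ($H{\left(r,c \right)} = \left(-10 + c\right) \left(-20\right) = 200 - 20 c$)
$a = i \sqrt{19}$ ($a = \sqrt{-6 - 13} = \sqrt{-19} = i \sqrt{19} \approx 4.3589 i$)
$U{\left(w \right)} = 2 w \left(w + i \sqrt{19}\right)$ ($U{\left(w \right)} = \left(w + i \sqrt{19}\right) \left(w + w\right) = \left(w + i \sqrt{19}\right) 2 w = 2 w \left(w + i \sqrt{19}\right)$)
$H{\left(21,38 \right)} 1089 + U{\left(-23 \right)} = \left(200 - 760\right) 1089 + 2 \left(-23\right) \left(-23 + i \sqrt{19}\right) = \left(200 - 760\right) 1089 + \left(1058 - 46 i \sqrt{19}\right) = \left(-560\right) 1089 + \left(1058 - 46 i \sqrt{19}\right) = -609840 + \left(1058 - 46 i \sqrt{19}\right) = -608782 - 46 i \sqrt{19}$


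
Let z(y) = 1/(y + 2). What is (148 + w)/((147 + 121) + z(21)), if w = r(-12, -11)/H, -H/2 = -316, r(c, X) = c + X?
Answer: 716933/1298760 ≈ 0.55201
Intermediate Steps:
z(y) = 1/(2 + y)
r(c, X) = X + c
H = 632 (H = -2*(-316) = 632)
w = -23/632 (w = (-11 - 12)/632 = -23*1/632 = -23/632 ≈ -0.036392)
(148 + w)/((147 + 121) + z(21)) = (148 - 23/632)/((147 + 121) + 1/(2 + 21)) = 93513/(632*(268 + 1/23)) = 93513/(632*(6165/23)) = (93513/632)*(23/6165) = 716933/1298760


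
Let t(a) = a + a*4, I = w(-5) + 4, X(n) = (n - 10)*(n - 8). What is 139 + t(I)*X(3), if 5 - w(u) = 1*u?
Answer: 2589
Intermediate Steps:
w(u) = 5 - u
X(n) = (-10 + n)*(-8 + n)
I = 14 (I = (5 - 1*(-5)) + 4 = (5 + 5) + 4 = 10 + 4 = 14)
t(a) = 5*a (t(a) = a + 4*a = 5*a)
139 + t(I)*X(3) = 139 + (5*14)*(80 + 3² - 18*3) = 139 + 70*(80 + 9 - 54) = 139 + 70*35 = 139 + 2450 = 2589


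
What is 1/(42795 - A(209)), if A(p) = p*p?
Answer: -1/886 ≈ -0.0011287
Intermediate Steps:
A(p) = p**2
1/(42795 - A(209)) = 1/(42795 - 1*209**2) = 1/(42795 - 1*43681) = 1/(42795 - 43681) = 1/(-886) = -1/886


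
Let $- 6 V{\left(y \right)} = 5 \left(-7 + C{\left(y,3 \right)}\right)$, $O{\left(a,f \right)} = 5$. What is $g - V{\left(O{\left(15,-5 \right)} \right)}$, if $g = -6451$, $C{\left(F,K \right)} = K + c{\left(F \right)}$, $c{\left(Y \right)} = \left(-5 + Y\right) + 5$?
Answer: $- \frac{38701}{6} \approx -6450.2$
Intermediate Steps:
$c{\left(Y \right)} = Y$
$C{\left(F,K \right)} = F + K$ ($C{\left(F,K \right)} = K + F = F + K$)
$V{\left(y \right)} = \frac{10}{3} - \frac{5 y}{6}$ ($V{\left(y \right)} = - \frac{5 \left(-7 + \left(y + 3\right)\right)}{6} = - \frac{5 \left(-7 + \left(3 + y\right)\right)}{6} = - \frac{5 \left(-4 + y\right)}{6} = - \frac{-20 + 5 y}{6} = \frac{10}{3} - \frac{5 y}{6}$)
$g - V{\left(O{\left(15,-5 \right)} \right)} = -6451 - \left(\frac{10}{3} - \frac{25}{6}\right) = -6451 - - \frac{5}{6} = -6451 + \frac{5}{6} = - \frac{38701}{6}$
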